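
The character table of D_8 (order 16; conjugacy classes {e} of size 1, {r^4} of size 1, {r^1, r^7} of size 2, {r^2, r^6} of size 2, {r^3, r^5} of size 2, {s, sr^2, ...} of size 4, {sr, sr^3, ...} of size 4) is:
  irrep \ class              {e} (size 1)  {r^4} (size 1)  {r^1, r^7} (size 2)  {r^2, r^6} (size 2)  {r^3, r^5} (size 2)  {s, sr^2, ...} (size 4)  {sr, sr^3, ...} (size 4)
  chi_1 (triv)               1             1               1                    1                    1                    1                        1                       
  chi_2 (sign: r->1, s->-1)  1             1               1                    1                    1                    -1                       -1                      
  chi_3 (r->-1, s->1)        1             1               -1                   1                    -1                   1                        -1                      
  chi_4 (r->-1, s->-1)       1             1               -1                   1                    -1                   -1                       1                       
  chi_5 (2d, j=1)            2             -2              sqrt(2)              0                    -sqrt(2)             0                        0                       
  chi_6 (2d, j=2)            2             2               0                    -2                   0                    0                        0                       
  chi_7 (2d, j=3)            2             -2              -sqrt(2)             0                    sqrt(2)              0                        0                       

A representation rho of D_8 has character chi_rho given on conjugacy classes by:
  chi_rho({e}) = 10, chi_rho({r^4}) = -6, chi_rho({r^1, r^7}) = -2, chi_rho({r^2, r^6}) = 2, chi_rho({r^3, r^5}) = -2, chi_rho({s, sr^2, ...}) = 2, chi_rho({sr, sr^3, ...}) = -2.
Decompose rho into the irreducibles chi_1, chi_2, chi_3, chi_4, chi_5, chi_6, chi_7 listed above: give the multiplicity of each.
Multiplicities: chi_1: 0, chi_2: 0, chi_3: 2, chi_4: 0, chi_5: 2, chi_6: 0, chi_7: 2.

Proof sketch: Use <chi_rho, chi> = (1/|G|) sum_C |C| * chi_rho(C) * conj(chi(C)) with |G| = 16 for each irreducible chi in the table:
  <chi_rho, chi_1> = (1/16)[1*(10)*conj(1) + 1*(-6)*conj(1) + 2*(-2)*conj(1) + 2*(2)*conj(1) + 2*(-2)*conj(1) + 4*(2)*conj(1) + 4*(-2)*conj(1)]
      = (1/16)[(10) + (-6) + (-4) + (4) + (-4) + (8) + (-8)] = 0/16 = 0
  <chi_rho, chi_2> = (1/16)[1*(10)*conj(1) + 1*(-6)*conj(1) + 2*(-2)*conj(1) + 2*(2)*conj(1) + 2*(-2)*conj(1) + 4*(2)*conj(-1) + 4*(-2)*conj(-1)]
      = (1/16)[(10) + (-6) + (-4) + (4) + (-4) + (-8) + (8)] = 0/16 = 0
  <chi_rho, chi_3> = (1/16)[1*(10)*conj(1) + 1*(-6)*conj(1) + 2*(-2)*conj(-1) + 2*(2)*conj(1) + 2*(-2)*conj(-1) + 4*(2)*conj(1) + 4*(-2)*conj(-1)]
      = (1/16)[(10) + (-6) + (4) + (4) + (4) + (8) + (8)] = 32/16 = 2
  <chi_rho, chi_4> = (1/16)[1*(10)*conj(1) + 1*(-6)*conj(1) + 2*(-2)*conj(-1) + 2*(2)*conj(1) + 2*(-2)*conj(-1) + 4*(2)*conj(-1) + 4*(-2)*conj(1)]
      = (1/16)[(10) + (-6) + (4) + (4) + (4) + (-8) + (-8)] = 0/16 = 0
  <chi_rho, chi_5> = (1/16)[1*(10)*conj(2) + 1*(-6)*conj(-2) + 2*(-2)*conj(sqrt(2)) + 2*(2)*conj(0) + 2*(-2)*conj(-sqrt(2)) + 4*(2)*conj(0) + 4*(-2)*conj(0)]
      = (1/16)[(20) + (12) + (-4*sqrt(2)) + (0) + (4*sqrt(2)) + (0) + (0)] = 32/16 = 2
  <chi_rho, chi_6> = (1/16)[1*(10)*conj(2) + 1*(-6)*conj(2) + 2*(-2)*conj(0) + 2*(2)*conj(-2) + 2*(-2)*conj(0) + 4*(2)*conj(0) + 4*(-2)*conj(0)]
      = (1/16)[(20) + (-12) + (0) + (-8) + (0) + (0) + (0)] = 0/16 = 0
  <chi_rho, chi_7> = (1/16)[1*(10)*conj(2) + 1*(-6)*conj(-2) + 2*(-2)*conj(-sqrt(2)) + 2*(2)*conj(0) + 2*(-2)*conj(sqrt(2)) + 4*(2)*conj(0) + 4*(-2)*conj(0)]
      = (1/16)[(20) + (12) + (4*sqrt(2)) + (0) + (-4*sqrt(2)) + (0) + (0)] = 32/16 = 2
Dimension check: dim(rho) = sum (mult * dim) = 0*1 + 0*1 + 2*1 + 0*1 + 2*2 + 0*2 + 2*2 = 10 = chi_rho(e) = 10.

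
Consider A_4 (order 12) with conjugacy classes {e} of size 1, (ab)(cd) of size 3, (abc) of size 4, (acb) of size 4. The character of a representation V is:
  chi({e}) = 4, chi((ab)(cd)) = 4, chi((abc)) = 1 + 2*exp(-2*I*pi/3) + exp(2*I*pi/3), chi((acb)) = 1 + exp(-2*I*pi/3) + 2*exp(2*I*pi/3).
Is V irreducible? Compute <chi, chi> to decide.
Not irreducible (reducible): <chi, chi> = 6 > 1.

Why: <chi, chi> = (1/|G|) sum_C |C| * |chi(C)|^2 = (1/12)[1*|4|^2 + 3*|4|^2 + 4*|1 + 2*exp(-2*I*pi/3) + exp(2*I*pi/3)|^2 + 4*|1 + exp(-2*I*pi/3) + 2*exp(2*I*pi/3)|^2]
  = (1/12)[(16) + (48) + (4) + (4)] = 72/12 = 6.
(Exp terms are combined using exp(i*s)*conj(exp(i*t)) = exp(i*(s-t)), and sums of them are collapsed using the identity that for every m > 1 the m distinct m-th roots of unity sum to 0, e.g. 1 + exp(2*I*pi/3) + exp(-2*I*pi/3) = 0.)
A character is irreducible iff <chi, chi> = 1, so this representation is reducible.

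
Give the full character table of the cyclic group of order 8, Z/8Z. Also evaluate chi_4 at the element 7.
Character table of Z/8Z (irreps indexed chi_0,...,chi_7 with chi_k(m) = zeta_8^(k*m), zeta_8 = exp(2*pi*i/8)):
  irrep \ class  {0} (size 1)  {1} (size 1)    {2} (size 1)  {3} (size 1)    {4} (size 1)  {5} (size 1)    {6} (size 1)  {7} (size 1)  
  chi_0          1             1               1             1               1             1               1             1             
  chi_1          1             exp(I*pi/4)     I             exp(3*I*pi/4)   -1            exp(-3*I*pi/4)  -I            exp(-I*pi/4)  
  chi_2          1             I               -1            -I              1             I               -1            -I            
  chi_3          1             exp(3*I*pi/4)   -I            exp(I*pi/4)     -1            exp(-I*pi/4)    I             exp(-3*I*pi/4)
  chi_4          1             -1              1             -1              1             -1              1             -1            
  chi_5          1             exp(-3*I*pi/4)  I             exp(-I*pi/4)    -1            exp(I*pi/4)     -I            exp(3*I*pi/4) 
  chi_6          1             -I              -1            I               1             -I              -1            I             
  chi_7          1             exp(-I*pi/4)    -I            exp(-3*I*pi/4)  -1            exp(3*I*pi/4)   I             exp(I*pi/4)   

Spot check: chi_4(7) = zeta_8^(4*7) = zeta_8^28 = -1.

Justification: Z/8Z is abelian, so all 8 irreducible complex representations are 1-dimensional. They are given by chi_k(m) = zeta_8^(k*m) for k = 0,...,7. Row orthogonality: sum_m chi_k(m) conj(chi_l(m)) = 8 * [k = l].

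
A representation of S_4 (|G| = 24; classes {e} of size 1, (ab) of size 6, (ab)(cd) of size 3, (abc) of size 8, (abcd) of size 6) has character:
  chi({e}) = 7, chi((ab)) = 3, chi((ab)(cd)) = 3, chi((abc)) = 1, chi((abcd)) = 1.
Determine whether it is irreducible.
Not irreducible (reducible): <chi, chi> = 6 > 1.

Why: <chi, chi> = (1/|G|) sum_C |C| * |chi(C)|^2 = (1/24)[1*|7|^2 + 6*|3|^2 + 3*|3|^2 + 8*|1|^2 + 6*|1|^2]
  = (1/24)[(49) + (54) + (27) + (8) + (6)] = 144/24 = 6.
A character is irreducible iff <chi, chi> = 1, so this representation is reducible.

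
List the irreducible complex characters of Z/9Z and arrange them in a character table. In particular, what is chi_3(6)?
Character table of Z/9Z (irreps indexed chi_0,...,chi_8 with chi_k(m) = zeta_9^(k*m), zeta_9 = exp(2*pi*i/9)):
  irrep \ class  {0} (size 1)  {1} (size 1)    {2} (size 1)    {3} (size 1)    {4} (size 1)    {5} (size 1)    {6} (size 1)    {7} (size 1)    {8} (size 1)  
  chi_0          1             1               1               1               1               1               1               1               1             
  chi_1          1             exp(2*I*pi/9)   exp(4*I*pi/9)   exp(2*I*pi/3)   exp(8*I*pi/9)   exp(-8*I*pi/9)  exp(-2*I*pi/3)  exp(-4*I*pi/9)  exp(-2*I*pi/9)
  chi_2          1             exp(4*I*pi/9)   exp(8*I*pi/9)   exp(-2*I*pi/3)  exp(-2*I*pi/9)  exp(2*I*pi/9)   exp(2*I*pi/3)   exp(-8*I*pi/9)  exp(-4*I*pi/9)
  chi_3          1             exp(2*I*pi/3)   exp(-2*I*pi/3)  1               exp(2*I*pi/3)   exp(-2*I*pi/3)  1               exp(2*I*pi/3)   exp(-2*I*pi/3)
  chi_4          1             exp(8*I*pi/9)   exp(-2*I*pi/9)  exp(2*I*pi/3)   exp(-4*I*pi/9)  exp(4*I*pi/9)   exp(-2*I*pi/3)  exp(2*I*pi/9)   exp(-8*I*pi/9)
  chi_5          1             exp(-8*I*pi/9)  exp(2*I*pi/9)   exp(-2*I*pi/3)  exp(4*I*pi/9)   exp(-4*I*pi/9)  exp(2*I*pi/3)   exp(-2*I*pi/9)  exp(8*I*pi/9) 
  chi_6          1             exp(-2*I*pi/3)  exp(2*I*pi/3)   1               exp(-2*I*pi/3)  exp(2*I*pi/3)   1               exp(-2*I*pi/3)  exp(2*I*pi/3) 
  chi_7          1             exp(-4*I*pi/9)  exp(-8*I*pi/9)  exp(2*I*pi/3)   exp(2*I*pi/9)   exp(-2*I*pi/9)  exp(-2*I*pi/3)  exp(8*I*pi/9)   exp(4*I*pi/9) 
  chi_8          1             exp(-2*I*pi/9)  exp(-4*I*pi/9)  exp(-2*I*pi/3)  exp(-8*I*pi/9)  exp(8*I*pi/9)   exp(2*I*pi/3)   exp(4*I*pi/9)   exp(2*I*pi/9) 

Spot check: chi_3(6) = zeta_9^(3*6) = zeta_9^18 = 1.

Derivation: Z/9Z is abelian, so all 9 irreducible complex representations are 1-dimensional. They are given by chi_k(m) = zeta_9^(k*m) for k = 0,...,8. Row orthogonality: sum_m chi_k(m) conj(chi_l(m)) = 9 * [k = l].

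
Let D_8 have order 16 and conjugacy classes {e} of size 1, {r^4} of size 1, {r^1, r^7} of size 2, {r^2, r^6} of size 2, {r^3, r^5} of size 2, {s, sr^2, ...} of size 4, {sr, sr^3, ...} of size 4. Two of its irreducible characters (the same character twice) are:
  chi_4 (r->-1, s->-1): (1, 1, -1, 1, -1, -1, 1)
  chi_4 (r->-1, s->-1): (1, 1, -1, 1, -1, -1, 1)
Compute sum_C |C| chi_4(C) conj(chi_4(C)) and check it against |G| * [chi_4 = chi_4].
Sum = 16 = |G| = 16; so <chi_4, chi_4> = 1 (norm-1 confirms irreducibility).

Reasoning: Compute term by term over conjugacy classes (|C| * chi_4(C) * conj(chi_4(C))):
  1*(1)*conj(1) + 1*(1)*conj(1) + 2*(-1)*conj(-1) + 2*(1)*conj(1) + 2*(-1)*conj(-1) + 4*(-1)*conj(-1) + 4*(1)*conj(1)
  = (1) + (1) + (2) + (2) + (2) + (4) + (4)
  = 16.
Dividing by |G| = 16 gives 16/16 = 1, matching the row-orthogonality relation <chi_4, chi_4> = [chi_4 = chi_4].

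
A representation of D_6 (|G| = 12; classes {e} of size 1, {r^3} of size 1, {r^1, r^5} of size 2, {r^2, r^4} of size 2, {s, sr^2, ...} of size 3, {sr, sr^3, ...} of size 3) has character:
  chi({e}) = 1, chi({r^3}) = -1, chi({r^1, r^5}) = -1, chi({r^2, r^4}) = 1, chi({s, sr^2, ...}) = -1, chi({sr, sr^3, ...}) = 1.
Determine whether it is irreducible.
Irreducible: <chi, chi> = 1.

Solution. <chi, chi> = (1/|G|) sum_C |C| * |chi(C)|^2 = (1/12)[1*|1|^2 + 1*|-1|^2 + 2*|-1|^2 + 2*|1|^2 + 3*|-1|^2 + 3*|1|^2]
  = (1/12)[(1) + (1) + (2) + (2) + (3) + (3)] = 12/12 = 1.
A character is irreducible iff <chi, chi> = 1, so this representation is irreducible.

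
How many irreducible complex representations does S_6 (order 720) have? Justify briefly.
11

Reasoning: The number of irreducible complex representations of a finite group equals its number of conjugacy classes. Conjugacy classes in S_6 correspond to cycle types, i.e. partitions of 6; there are p(6) = 11 of them, so S_6 (order 720) has exactly 11 irreducible complex representations.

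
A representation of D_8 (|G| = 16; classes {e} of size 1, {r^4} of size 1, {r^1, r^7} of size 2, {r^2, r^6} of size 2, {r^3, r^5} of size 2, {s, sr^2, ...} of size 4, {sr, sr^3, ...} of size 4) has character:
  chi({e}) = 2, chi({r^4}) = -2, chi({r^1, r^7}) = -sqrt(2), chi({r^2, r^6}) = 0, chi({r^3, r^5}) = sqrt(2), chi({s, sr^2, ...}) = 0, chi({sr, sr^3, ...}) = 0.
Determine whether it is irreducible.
Irreducible: <chi, chi> = 1.

Why: <chi, chi> = (1/|G|) sum_C |C| * |chi(C)|^2 = (1/16)[1*|2|^2 + 1*|-2|^2 + 2*|-sqrt(2)|^2 + 2*|0|^2 + 2*|sqrt(2)|^2 + 4*|0|^2 + 4*|0|^2]
  = (1/16)[(4) + (4) + (4) + (0) + (4) + (0) + (0)] = 16/16 = 1.
A character is irreducible iff <chi, chi> = 1, so this representation is irreducible.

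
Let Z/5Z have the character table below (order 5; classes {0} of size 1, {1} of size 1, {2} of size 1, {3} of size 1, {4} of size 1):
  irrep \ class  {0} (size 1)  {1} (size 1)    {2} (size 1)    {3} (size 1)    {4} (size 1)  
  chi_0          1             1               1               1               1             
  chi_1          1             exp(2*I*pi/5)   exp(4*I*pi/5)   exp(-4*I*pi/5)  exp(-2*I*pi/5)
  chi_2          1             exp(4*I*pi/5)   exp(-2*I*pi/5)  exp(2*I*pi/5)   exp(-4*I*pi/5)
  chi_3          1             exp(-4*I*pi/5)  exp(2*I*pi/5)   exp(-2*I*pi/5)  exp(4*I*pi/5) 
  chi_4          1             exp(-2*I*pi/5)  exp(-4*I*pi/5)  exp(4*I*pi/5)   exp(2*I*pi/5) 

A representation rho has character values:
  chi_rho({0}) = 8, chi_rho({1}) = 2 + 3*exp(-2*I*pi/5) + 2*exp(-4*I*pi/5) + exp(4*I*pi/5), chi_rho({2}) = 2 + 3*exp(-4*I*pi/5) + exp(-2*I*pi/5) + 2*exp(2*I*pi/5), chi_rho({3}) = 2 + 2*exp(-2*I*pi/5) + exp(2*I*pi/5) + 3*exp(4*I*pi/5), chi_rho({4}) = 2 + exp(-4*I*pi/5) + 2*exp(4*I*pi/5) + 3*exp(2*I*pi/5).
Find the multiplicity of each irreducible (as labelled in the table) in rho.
Multiplicities: chi_0: 2, chi_1: 0, chi_2: 1, chi_3: 2, chi_4: 3.

Argument: Use <chi_rho, chi> = (1/|G|) sum_C |C| * chi_rho(C) * conj(chi(C)) with |G| = 5 for each irreducible chi in the table:
  <chi_rho, chi_0> = (1/5)[1*(8)*conj(1) + 1*(2 + 3*exp(-2*I*pi/5) + 2*exp(-4*I*pi/5) + exp(4*I*pi/5))*conj(1) + 1*(2 + 3*exp(-4*I*pi/5) + exp(-2*I*pi/5) + 2*exp(2*I*pi/5))*conj(1) + 1*(2 + 2*exp(-2*I*pi/5) + exp(2*I*pi/5) + 3*exp(4*I*pi/5))*conj(1) + 1*(2 + exp(-4*I*pi/5) + 2*exp(4*I*pi/5) + 3*exp(2*I*pi/5))*conj(1)]
      = (1/5)[(8) + (2 + 3*exp(-2*I*pi/5) + 2*exp(-4*I*pi/5) + exp(4*I*pi/5)) + (2 + 3*exp(-4*I*pi/5) + exp(-2*I*pi/5) + 2*exp(2*I*pi/5)) + (2 + 2*exp(-2*I*pi/5) + exp(2*I*pi/5) + 3*exp(4*I*pi/5)) + (2 + exp(-4*I*pi/5) + 2*exp(4*I*pi/5) + 3*exp(2*I*pi/5))] = 10/5 = 2
  <chi_rho, chi_1> = (1/5)[1*(8)*conj(1) + 1*(2 + 3*exp(-2*I*pi/5) + 2*exp(-4*I*pi/5) + exp(4*I*pi/5))*conj(exp(2*I*pi/5)) + 1*(2 + 3*exp(-4*I*pi/5) + exp(-2*I*pi/5) + 2*exp(2*I*pi/5))*conj(exp(4*I*pi/5)) + 1*(2 + 2*exp(-2*I*pi/5) + exp(2*I*pi/5) + 3*exp(4*I*pi/5))*conj(exp(-4*I*pi/5)) + 1*(2 + exp(-4*I*pi/5) + 2*exp(4*I*pi/5) + 3*exp(2*I*pi/5))*conj(exp(-2*I*pi/5))]
      = (1/5)[(8) + (2*exp(-2*I*pi/5) + 3*exp(-4*I*pi/5) + exp(2*I*pi/5) + 2*exp(4*I*pi/5)) + (2*exp(-2*I*pi/5) + 2*exp(-4*I*pi/5) + exp(4*I*pi/5) + 3*exp(2*I*pi/5)) + (3*exp(-2*I*pi/5) + exp(-4*I*pi/5) + 2*exp(4*I*pi/5) + 2*exp(2*I*pi/5)) + (2*exp(-4*I*pi/5) + exp(-2*I*pi/5) + 3*exp(4*I*pi/5) + 2*exp(2*I*pi/5))] = 0/5 = 0
  <chi_rho, chi_2> = (1/5)[1*(8)*conj(1) + 1*(2 + 3*exp(-2*I*pi/5) + 2*exp(-4*I*pi/5) + exp(4*I*pi/5))*conj(exp(4*I*pi/5)) + 1*(2 + 3*exp(-4*I*pi/5) + exp(-2*I*pi/5) + 2*exp(2*I*pi/5))*conj(exp(-2*I*pi/5)) + 1*(2 + 2*exp(-2*I*pi/5) + exp(2*I*pi/5) + 3*exp(4*I*pi/5))*conj(exp(2*I*pi/5)) + 1*(2 + exp(-4*I*pi/5) + 2*exp(4*I*pi/5) + 3*exp(2*I*pi/5))*conj(exp(-4*I*pi/5))]
      = (1/5)[(8) + (1 + 2*exp(-4*I*pi/5) + 3*exp(4*I*pi/5) + 2*exp(2*I*pi/5)) + (1 + 3*exp(-2*I*pi/5) + 2*exp(4*I*pi/5) + 2*exp(2*I*pi/5)) + (1 + 2*exp(-2*I*pi/5) + 2*exp(-4*I*pi/5) + 3*exp(2*I*pi/5)) + (1 + 2*exp(-2*I*pi/5) + 3*exp(-4*I*pi/5) + 2*exp(4*I*pi/5))] = 5/5 = 1
  <chi_rho, chi_3> = (1/5)[1*(8)*conj(1) + 1*(2 + 3*exp(-2*I*pi/5) + 2*exp(-4*I*pi/5) + exp(4*I*pi/5))*conj(exp(-4*I*pi/5)) + 1*(2 + 3*exp(-4*I*pi/5) + exp(-2*I*pi/5) + 2*exp(2*I*pi/5))*conj(exp(2*I*pi/5)) + 1*(2 + 2*exp(-2*I*pi/5) + exp(2*I*pi/5) + 3*exp(4*I*pi/5))*conj(exp(-2*I*pi/5)) + 1*(2 + exp(-4*I*pi/5) + 2*exp(4*I*pi/5) + 3*exp(2*I*pi/5))*conj(exp(4*I*pi/5))]
      = (1/5)[(8) + (2 + exp(-2*I*pi/5) + 2*exp(4*I*pi/5) + 3*exp(2*I*pi/5)) + (2 + 2*exp(-2*I*pi/5) + exp(-4*I*pi/5) + 3*exp(4*I*pi/5)) + (2 + 3*exp(-4*I*pi/5) + exp(4*I*pi/5) + 2*exp(2*I*pi/5)) + (2 + 3*exp(-2*I*pi/5) + 2*exp(-4*I*pi/5) + exp(2*I*pi/5))] = 10/5 = 2
  <chi_rho, chi_4> = (1/5)[1*(8)*conj(1) + 1*(2 + 3*exp(-2*I*pi/5) + 2*exp(-4*I*pi/5) + exp(4*I*pi/5))*conj(exp(-2*I*pi/5)) + 1*(2 + 3*exp(-4*I*pi/5) + exp(-2*I*pi/5) + 2*exp(2*I*pi/5))*conj(exp(-4*I*pi/5)) + 1*(2 + 2*exp(-2*I*pi/5) + exp(2*I*pi/5) + 3*exp(4*I*pi/5))*conj(exp(4*I*pi/5)) + 1*(2 + exp(-4*I*pi/5) + 2*exp(4*I*pi/5) + 3*exp(2*I*pi/5))*conj(exp(2*I*pi/5))]
      = (1/5)[(8) + (3 + 2*exp(-2*I*pi/5) + exp(-4*I*pi/5) + 2*exp(2*I*pi/5)) + (3 + 2*exp(-4*I*pi/5) + exp(2*I*pi/5) + 2*exp(4*I*pi/5)) + (3 + 2*exp(-4*I*pi/5) + exp(-2*I*pi/5) + 2*exp(4*I*pi/5)) + (3 + 2*exp(-2*I*pi/5) + exp(4*I*pi/5) + 2*exp(2*I*pi/5))] = 15/5 = 3
(Exp terms are combined using exp(i*s)*conj(exp(i*t)) = exp(i*(s-t)), and sums of them are collapsed using the identity that for every m > 1 the m distinct m-th roots of unity sum to 0, e.g. 1 + exp(2*I*pi/3) + exp(-2*I*pi/3) = 0.)
Dimension check: dim(rho) = sum (mult * dim) = 2*1 + 0*1 + 1*1 + 2*1 + 3*1 = 8 = chi_rho(e) = 8.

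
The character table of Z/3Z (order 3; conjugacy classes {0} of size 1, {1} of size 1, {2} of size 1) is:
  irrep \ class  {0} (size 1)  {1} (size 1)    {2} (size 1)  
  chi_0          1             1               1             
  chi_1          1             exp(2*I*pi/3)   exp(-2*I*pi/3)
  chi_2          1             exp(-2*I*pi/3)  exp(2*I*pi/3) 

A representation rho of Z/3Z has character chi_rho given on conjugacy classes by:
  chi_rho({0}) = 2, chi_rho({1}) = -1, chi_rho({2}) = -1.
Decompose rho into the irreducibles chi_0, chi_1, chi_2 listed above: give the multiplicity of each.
Multiplicities: chi_0: 0, chi_1: 1, chi_2: 1.

Derivation: Use <chi_rho, chi> = (1/|G|) sum_C |C| * chi_rho(C) * conj(chi(C)) with |G| = 3 for each irreducible chi in the table:
  <chi_rho, chi_0> = (1/3)[1*(2)*conj(1) + 1*(-1)*conj(1) + 1*(-1)*conj(1)]
      = (1/3)[(2) + (-1) + (-1)] = 0/3 = 0
  <chi_rho, chi_1> = (1/3)[1*(2)*conj(1) + 1*(-1)*conj(exp(2*I*pi/3)) + 1*(-1)*conj(exp(-2*I*pi/3))]
      = (1/3)[(2) + (1 + exp(2*I*pi/3)) + (1 + exp(-2*I*pi/3))] = 3/3 = 1
  <chi_rho, chi_2> = (1/3)[1*(2)*conj(1) + 1*(-1)*conj(exp(-2*I*pi/3)) + 1*(-1)*conj(exp(2*I*pi/3))]
      = (1/3)[(2) + (1 + exp(-2*I*pi/3)) + (1 + exp(2*I*pi/3))] = 3/3 = 1
(Exp terms are combined using exp(i*s)*conj(exp(i*t)) = exp(i*(s-t)), and sums of them are collapsed using the identity that for every m > 1 the m distinct m-th roots of unity sum to 0, e.g. 1 + exp(2*I*pi/3) + exp(-2*I*pi/3) = 0.)
Dimension check: dim(rho) = sum (mult * dim) = 0*1 + 1*1 + 1*1 = 2 = chi_rho(e) = 2.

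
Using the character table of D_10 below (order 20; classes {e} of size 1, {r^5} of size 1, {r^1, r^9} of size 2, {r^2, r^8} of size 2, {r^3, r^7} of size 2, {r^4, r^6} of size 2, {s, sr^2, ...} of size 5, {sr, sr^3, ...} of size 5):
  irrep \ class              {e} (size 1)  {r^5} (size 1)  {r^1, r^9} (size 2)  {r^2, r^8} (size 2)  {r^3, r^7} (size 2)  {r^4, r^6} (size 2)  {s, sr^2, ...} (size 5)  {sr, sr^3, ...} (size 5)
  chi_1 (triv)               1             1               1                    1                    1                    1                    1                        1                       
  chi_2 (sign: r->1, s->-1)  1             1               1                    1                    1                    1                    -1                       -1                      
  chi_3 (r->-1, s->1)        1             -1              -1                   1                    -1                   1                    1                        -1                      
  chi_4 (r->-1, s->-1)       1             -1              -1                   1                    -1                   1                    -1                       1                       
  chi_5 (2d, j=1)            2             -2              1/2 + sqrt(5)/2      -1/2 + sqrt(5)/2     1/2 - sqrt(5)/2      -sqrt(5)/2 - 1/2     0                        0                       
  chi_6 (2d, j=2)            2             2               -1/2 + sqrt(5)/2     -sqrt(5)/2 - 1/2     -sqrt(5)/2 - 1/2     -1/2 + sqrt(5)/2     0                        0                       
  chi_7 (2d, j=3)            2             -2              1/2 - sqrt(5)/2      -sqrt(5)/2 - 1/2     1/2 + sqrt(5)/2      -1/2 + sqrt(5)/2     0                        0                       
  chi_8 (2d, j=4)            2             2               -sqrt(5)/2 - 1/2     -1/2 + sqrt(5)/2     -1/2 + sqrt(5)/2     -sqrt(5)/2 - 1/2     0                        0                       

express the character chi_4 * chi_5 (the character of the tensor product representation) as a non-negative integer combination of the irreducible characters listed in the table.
chi_4 tensor chi_5 = chi_8 (all other irreducibles have multiplicity 0).

Proof sketch: The character of a tensor product is the pointwise product (chi_4 * chi_5)(C) = chi_4(C) * chi_5(C):
  {e}: (1)*(2), {r^5}: (-1)*(-2), {r^1, r^9}: (-1)*(1/2 + sqrt(5)/2), {r^2, r^8}: (1)*(-1/2 + sqrt(5)/2), {r^3, r^7}: (-1)*(1/2 - sqrt(5)/2), {r^4, r^6}: (1)*(-sqrt(5)/2 - 1/2), {s, sr^2, ...}: (-1)*(0), {sr, sr^3, ...}: (1)*(0)
so (chi_4 * chi_5) takes values
  {e} -> 2, {r^5} -> 2, {r^1, r^9} -> -sqrt(5)/2 - 1/2, {r^2, r^8} -> -1/2 + sqrt(5)/2, {r^3, r^7} -> -1/2 + sqrt(5)/2, {r^4, r^6} -> -sqrt(5)/2 - 1/2, {s, sr^2, ...} -> 0, {sr, sr^3, ...} -> 0.
Now take the inner product of this character with each irreducible chi from the table, <chi_4*chi_5, chi> = (1/20) sum_C |C| (chi_4*chi_5)(C) conj(chi(C)):
  <chi_4*chi_5, chi_1> = (1/20)[1*(2)*conj(1) + 1*(2)*conj(1) + 2*(-sqrt(5)/2 - 1/2)*conj(1) + 2*(-1/2 + sqrt(5)/2)*conj(1) + 2*(-1/2 + sqrt(5)/2)*conj(1) + 2*(-sqrt(5)/2 - 1/2)*conj(1) + 5*(0)*conj(1) + 5*(0)*conj(1)]
      = (1/20)[(2) + (2) + (-sqrt(5) - 1) + (-1 + sqrt(5)) + (-1 + sqrt(5)) + (-sqrt(5) - 1) + (0) + (0)] = 0/20 = 0
  <chi_4*chi_5, chi_2> = (1/20)[1*(2)*conj(1) + 1*(2)*conj(1) + 2*(-sqrt(5)/2 - 1/2)*conj(1) + 2*(-1/2 + sqrt(5)/2)*conj(1) + 2*(-1/2 + sqrt(5)/2)*conj(1) + 2*(-sqrt(5)/2 - 1/2)*conj(1) + 5*(0)*conj(-1) + 5*(0)*conj(-1)]
      = (1/20)[(2) + (2) + (-sqrt(5) - 1) + (-1 + sqrt(5)) + (-1 + sqrt(5)) + (-sqrt(5) - 1) + (0) + (0)] = 0/20 = 0
  <chi_4*chi_5, chi_3> = (1/20)[1*(2)*conj(1) + 1*(2)*conj(-1) + 2*(-sqrt(5)/2 - 1/2)*conj(-1) + 2*(-1/2 + sqrt(5)/2)*conj(1) + 2*(-1/2 + sqrt(5)/2)*conj(-1) + 2*(-sqrt(5)/2 - 1/2)*conj(1) + 5*(0)*conj(1) + 5*(0)*conj(-1)]
      = (1/20)[(2) + (-2) + (1 + sqrt(5)) + (-1 + sqrt(5)) + (1 - sqrt(5)) + (-sqrt(5) - 1) + (0) + (0)] = 0/20 = 0
  <chi_4*chi_5, chi_4> = (1/20)[1*(2)*conj(1) + 1*(2)*conj(-1) + 2*(-sqrt(5)/2 - 1/2)*conj(-1) + 2*(-1/2 + sqrt(5)/2)*conj(1) + 2*(-1/2 + sqrt(5)/2)*conj(-1) + 2*(-sqrt(5)/2 - 1/2)*conj(1) + 5*(0)*conj(-1) + 5*(0)*conj(1)]
      = (1/20)[(2) + (-2) + (1 + sqrt(5)) + (-1 + sqrt(5)) + (1 - sqrt(5)) + (-sqrt(5) - 1) + (0) + (0)] = 0/20 = 0
  <chi_4*chi_5, chi_5> = (1/20)[1*(2)*conj(2) + 1*(2)*conj(-2) + 2*(-sqrt(5)/2 - 1/2)*conj(1/2 + sqrt(5)/2) + 2*(-1/2 + sqrt(5)/2)*conj(-1/2 + sqrt(5)/2) + 2*(-1/2 + sqrt(5)/2)*conj(1/2 - sqrt(5)/2) + 2*(-sqrt(5)/2 - 1/2)*conj(-sqrt(5)/2 - 1/2) + 5*(0)*conj(0) + 5*(0)*conj(0)]
      = (1/20)[(4) + (-4) + (-3 - sqrt(5)) + (3 - sqrt(5)) + (-3 + sqrt(5)) + (sqrt(5) + 3) + (0) + (0)] = 0/20 = 0
  <chi_4*chi_5, chi_6> = (1/20)[1*(2)*conj(2) + 1*(2)*conj(2) + 2*(-sqrt(5)/2 - 1/2)*conj(-1/2 + sqrt(5)/2) + 2*(-1/2 + sqrt(5)/2)*conj(-sqrt(5)/2 - 1/2) + 2*(-1/2 + sqrt(5)/2)*conj(-sqrt(5)/2 - 1/2) + 2*(-sqrt(5)/2 - 1/2)*conj(-1/2 + sqrt(5)/2) + 5*(0)*conj(0) + 5*(0)*conj(0)]
      = (1/20)[(4) + (4) + (-2) + (-2) + (-2) + (-2) + (0) + (0)] = 0/20 = 0
  <chi_4*chi_5, chi_7> = (1/20)[1*(2)*conj(2) + 1*(2)*conj(-2) + 2*(-sqrt(5)/2 - 1/2)*conj(1/2 - sqrt(5)/2) + 2*(-1/2 + sqrt(5)/2)*conj(-sqrt(5)/2 - 1/2) + 2*(-1/2 + sqrt(5)/2)*conj(1/2 + sqrt(5)/2) + 2*(-sqrt(5)/2 - 1/2)*conj(-1/2 + sqrt(5)/2) + 5*(0)*conj(0) + 5*(0)*conj(0)]
      = (1/20)[(4) + (-4) + (2) + (-2) + (2) + (-2) + (0) + (0)] = 0/20 = 0
  <chi_4*chi_5, chi_8> = (1/20)[1*(2)*conj(2) + 1*(2)*conj(2) + 2*(-sqrt(5)/2 - 1/2)*conj(-sqrt(5)/2 - 1/2) + 2*(-1/2 + sqrt(5)/2)*conj(-1/2 + sqrt(5)/2) + 2*(-1/2 + sqrt(5)/2)*conj(-1/2 + sqrt(5)/2) + 2*(-sqrt(5)/2 - 1/2)*conj(-sqrt(5)/2 - 1/2) + 5*(0)*conj(0) + 5*(0)*conj(0)]
      = (1/20)[(4) + (4) + (sqrt(5) + 3) + (3 - sqrt(5)) + (3 - sqrt(5)) + (sqrt(5) + 3) + (0) + (0)] = 20/20 = 1
Hence the multiplicities are chi_8: 1. Dimension check: dim(chi_4)*dim(chi_5) = 1*2 = 2 and sum (mult * dim) = 1*2 = 2.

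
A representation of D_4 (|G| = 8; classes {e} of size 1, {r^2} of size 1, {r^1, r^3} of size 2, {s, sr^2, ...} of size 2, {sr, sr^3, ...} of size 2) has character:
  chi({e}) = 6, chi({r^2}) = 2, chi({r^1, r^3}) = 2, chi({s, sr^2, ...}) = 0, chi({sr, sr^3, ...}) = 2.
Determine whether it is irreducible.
Not irreducible (reducible): <chi, chi> = 7 > 1.

Reasoning: <chi, chi> = (1/|G|) sum_C |C| * |chi(C)|^2 = (1/8)[1*|6|^2 + 1*|2|^2 + 2*|2|^2 + 2*|0|^2 + 2*|2|^2]
  = (1/8)[(36) + (4) + (8) + (0) + (8)] = 56/8 = 7.
A character is irreducible iff <chi, chi> = 1, so this representation is reducible.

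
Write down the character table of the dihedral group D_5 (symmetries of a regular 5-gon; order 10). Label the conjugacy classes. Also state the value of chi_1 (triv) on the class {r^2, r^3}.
Conjugacy classes: {e} of size 1, {r^1, r^4} of size 2, {r^2, r^3} of size 2, {s, sr, ..., sr^4} of size 5.
Character table:
  irrep \ class              {e} (size 1)  {r^1, r^4} (size 2)  {r^2, r^3} (size 2)  {s, sr, ..., sr^4} (size 5)
  chi_1 (triv)               1             1                    1                    1                          
  chi_2 (sign: r->1, s->-1)  1             1                    1                    -1                         
  chi_3 (2d, j=1)            2             -1/2 + sqrt(5)/2     -sqrt(5)/2 - 1/2     0                          
  chi_4 (2d, j=2)            2             -sqrt(5)/2 - 1/2     -1/2 + sqrt(5)/2     0                          

Spot check: chi_1 (triv) on {r^2, r^3} = 1.

Solution. D_5 has order 2*5 = 10 with 4 conjugacy classes, hence 4 irreducibles. Sum of squared dims 1 + 1 + 4 + 4 = 10 = |G|. Linear characters come from the abelianisation; the 2-dimensional irreps have character r^k -> 2*cos(2*pi*j*k/5), reflections -> 0.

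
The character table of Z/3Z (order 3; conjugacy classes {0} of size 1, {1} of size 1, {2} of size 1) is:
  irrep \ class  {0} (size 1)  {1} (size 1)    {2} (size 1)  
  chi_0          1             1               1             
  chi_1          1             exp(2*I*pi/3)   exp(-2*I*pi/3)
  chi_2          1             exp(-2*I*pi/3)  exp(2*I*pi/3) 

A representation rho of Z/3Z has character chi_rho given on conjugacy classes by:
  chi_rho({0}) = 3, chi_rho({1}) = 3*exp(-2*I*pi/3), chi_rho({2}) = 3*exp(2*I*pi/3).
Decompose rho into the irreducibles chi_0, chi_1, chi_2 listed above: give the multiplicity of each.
Multiplicities: chi_0: 0, chi_1: 0, chi_2: 3.

Reasoning: Use <chi_rho, chi> = (1/|G|) sum_C |C| * chi_rho(C) * conj(chi(C)) with |G| = 3 for each irreducible chi in the table:
  <chi_rho, chi_0> = (1/3)[1*(3)*conj(1) + 1*(3*exp(-2*I*pi/3))*conj(1) + 1*(3*exp(2*I*pi/3))*conj(1)]
      = (1/3)[(3) + (3*exp(-2*I*pi/3)) + (3*exp(2*I*pi/3))] = 0/3 = 0
  <chi_rho, chi_1> = (1/3)[1*(3)*conj(1) + 1*(3*exp(-2*I*pi/3))*conj(exp(2*I*pi/3)) + 1*(3*exp(2*I*pi/3))*conj(exp(-2*I*pi/3))]
      = (1/3)[(3) + (3*exp(2*I*pi/3)) + (3*exp(-2*I*pi/3))] = 0/3 = 0
  <chi_rho, chi_2> = (1/3)[1*(3)*conj(1) + 1*(3*exp(-2*I*pi/3))*conj(exp(-2*I*pi/3)) + 1*(3*exp(2*I*pi/3))*conj(exp(2*I*pi/3))]
      = (1/3)[(3) + (3) + (3)] = 9/3 = 3
(Exp terms are combined using exp(i*s)*conj(exp(i*t)) = exp(i*(s-t)), and sums of them are collapsed using the identity that for every m > 1 the m distinct m-th roots of unity sum to 0, e.g. 1 + exp(2*I*pi/3) + exp(-2*I*pi/3) = 0.)
Dimension check: dim(rho) = sum (mult * dim) = 0*1 + 0*1 + 3*1 = 3 = chi_rho(e) = 3.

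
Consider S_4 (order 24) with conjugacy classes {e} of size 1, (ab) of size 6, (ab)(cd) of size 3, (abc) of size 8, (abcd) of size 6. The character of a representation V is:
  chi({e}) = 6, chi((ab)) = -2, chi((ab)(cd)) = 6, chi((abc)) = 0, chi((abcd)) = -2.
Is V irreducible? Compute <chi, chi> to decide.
Not irreducible (reducible): <chi, chi> = 8 > 1.

Solution. <chi, chi> = (1/|G|) sum_C |C| * |chi(C)|^2 = (1/24)[1*|6|^2 + 6*|-2|^2 + 3*|6|^2 + 8*|0|^2 + 6*|-2|^2]
  = (1/24)[(36) + (24) + (108) + (0) + (24)] = 192/24 = 8.
A character is irreducible iff <chi, chi> = 1, so this representation is reducible.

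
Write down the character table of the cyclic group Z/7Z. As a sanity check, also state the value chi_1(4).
Character table of Z/7Z (irreps indexed chi_0,...,chi_6 with chi_k(m) = zeta_7^(k*m), zeta_7 = exp(2*pi*i/7)):
  irrep \ class  {0} (size 1)  {1} (size 1)    {2} (size 1)    {3} (size 1)    {4} (size 1)    {5} (size 1)    {6} (size 1)  
  chi_0          1             1               1               1               1               1               1             
  chi_1          1             exp(2*I*pi/7)   exp(4*I*pi/7)   exp(6*I*pi/7)   exp(-6*I*pi/7)  exp(-4*I*pi/7)  exp(-2*I*pi/7)
  chi_2          1             exp(4*I*pi/7)   exp(-6*I*pi/7)  exp(-2*I*pi/7)  exp(2*I*pi/7)   exp(6*I*pi/7)   exp(-4*I*pi/7)
  chi_3          1             exp(6*I*pi/7)   exp(-2*I*pi/7)  exp(4*I*pi/7)   exp(-4*I*pi/7)  exp(2*I*pi/7)   exp(-6*I*pi/7)
  chi_4          1             exp(-6*I*pi/7)  exp(2*I*pi/7)   exp(-4*I*pi/7)  exp(4*I*pi/7)   exp(-2*I*pi/7)  exp(6*I*pi/7) 
  chi_5          1             exp(-4*I*pi/7)  exp(6*I*pi/7)   exp(2*I*pi/7)   exp(-2*I*pi/7)  exp(-6*I*pi/7)  exp(4*I*pi/7) 
  chi_6          1             exp(-2*I*pi/7)  exp(-4*I*pi/7)  exp(-6*I*pi/7)  exp(6*I*pi/7)   exp(4*I*pi/7)   exp(2*I*pi/7) 

Spot check: chi_1(4) = zeta_7^(1*4) = zeta_7^4 = exp(-6*I*pi/7).

Explanation: Z/7Z is abelian, so all 7 irreducible complex representations are 1-dimensional. They are given by chi_k(m) = zeta_7^(k*m) for k = 0,...,6. Row orthogonality: sum_m chi_k(m) conj(chi_l(m)) = 7 * [k = l].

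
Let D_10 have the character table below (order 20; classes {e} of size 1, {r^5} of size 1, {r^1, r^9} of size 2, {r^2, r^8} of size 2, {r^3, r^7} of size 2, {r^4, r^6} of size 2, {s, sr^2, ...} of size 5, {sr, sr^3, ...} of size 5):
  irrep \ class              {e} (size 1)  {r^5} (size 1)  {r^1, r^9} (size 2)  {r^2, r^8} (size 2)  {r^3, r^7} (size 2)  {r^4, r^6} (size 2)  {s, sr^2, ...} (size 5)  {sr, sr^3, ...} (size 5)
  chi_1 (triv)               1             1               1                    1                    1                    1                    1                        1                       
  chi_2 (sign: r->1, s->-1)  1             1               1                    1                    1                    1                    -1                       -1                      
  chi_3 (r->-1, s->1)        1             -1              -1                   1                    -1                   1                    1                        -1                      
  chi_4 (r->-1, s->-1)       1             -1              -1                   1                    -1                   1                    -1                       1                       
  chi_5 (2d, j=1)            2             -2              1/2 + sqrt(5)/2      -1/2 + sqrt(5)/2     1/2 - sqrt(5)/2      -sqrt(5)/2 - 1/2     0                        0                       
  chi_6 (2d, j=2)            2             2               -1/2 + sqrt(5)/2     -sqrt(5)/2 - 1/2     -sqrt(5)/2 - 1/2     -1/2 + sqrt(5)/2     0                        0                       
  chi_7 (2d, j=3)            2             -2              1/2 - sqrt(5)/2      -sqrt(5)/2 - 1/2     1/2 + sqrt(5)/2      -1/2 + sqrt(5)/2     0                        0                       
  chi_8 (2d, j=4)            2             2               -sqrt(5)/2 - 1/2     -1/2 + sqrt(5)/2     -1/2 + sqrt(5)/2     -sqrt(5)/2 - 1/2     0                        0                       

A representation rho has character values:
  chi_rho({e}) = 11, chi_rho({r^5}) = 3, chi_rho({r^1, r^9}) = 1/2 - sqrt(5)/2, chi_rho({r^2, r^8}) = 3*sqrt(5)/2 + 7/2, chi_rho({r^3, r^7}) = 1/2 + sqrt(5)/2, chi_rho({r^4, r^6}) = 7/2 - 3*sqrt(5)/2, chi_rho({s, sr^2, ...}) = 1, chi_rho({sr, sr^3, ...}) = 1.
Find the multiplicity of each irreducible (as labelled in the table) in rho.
Multiplicities: chi_1: 2, chi_2: 1, chi_3: 1, chi_4: 1, chi_5: 1, chi_6: 0, chi_7: 0, chi_8: 2.

Why: Use <chi_rho, chi> = (1/|G|) sum_C |C| * chi_rho(C) * conj(chi(C)) with |G| = 20 for each irreducible chi in the table:
  <chi_rho, chi_1> = (1/20)[1*(11)*conj(1) + 1*(3)*conj(1) + 2*(1/2 - sqrt(5)/2)*conj(1) + 2*(3*sqrt(5)/2 + 7/2)*conj(1) + 2*(1/2 + sqrt(5)/2)*conj(1) + 2*(7/2 - 3*sqrt(5)/2)*conj(1) + 5*(1)*conj(1) + 5*(1)*conj(1)]
      = (1/20)[(11) + (3) + (1 - sqrt(5)) + (3*sqrt(5) + 7) + (1 + sqrt(5)) + (7 - 3*sqrt(5)) + (5) + (5)] = 40/20 = 2
  <chi_rho, chi_2> = (1/20)[1*(11)*conj(1) + 1*(3)*conj(1) + 2*(1/2 - sqrt(5)/2)*conj(1) + 2*(3*sqrt(5)/2 + 7/2)*conj(1) + 2*(1/2 + sqrt(5)/2)*conj(1) + 2*(7/2 - 3*sqrt(5)/2)*conj(1) + 5*(1)*conj(-1) + 5*(1)*conj(-1)]
      = (1/20)[(11) + (3) + (1 - sqrt(5)) + (3*sqrt(5) + 7) + (1 + sqrt(5)) + (7 - 3*sqrt(5)) + (-5) + (-5)] = 20/20 = 1
  <chi_rho, chi_3> = (1/20)[1*(11)*conj(1) + 1*(3)*conj(-1) + 2*(1/2 - sqrt(5)/2)*conj(-1) + 2*(3*sqrt(5)/2 + 7/2)*conj(1) + 2*(1/2 + sqrt(5)/2)*conj(-1) + 2*(7/2 - 3*sqrt(5)/2)*conj(1) + 5*(1)*conj(1) + 5*(1)*conj(-1)]
      = (1/20)[(11) + (-3) + (-1 + sqrt(5)) + (3*sqrt(5) + 7) + (-sqrt(5) - 1) + (7 - 3*sqrt(5)) + (5) + (-5)] = 20/20 = 1
  <chi_rho, chi_4> = (1/20)[1*(11)*conj(1) + 1*(3)*conj(-1) + 2*(1/2 - sqrt(5)/2)*conj(-1) + 2*(3*sqrt(5)/2 + 7/2)*conj(1) + 2*(1/2 + sqrt(5)/2)*conj(-1) + 2*(7/2 - 3*sqrt(5)/2)*conj(1) + 5*(1)*conj(-1) + 5*(1)*conj(1)]
      = (1/20)[(11) + (-3) + (-1 + sqrt(5)) + (3*sqrt(5) + 7) + (-sqrt(5) - 1) + (7 - 3*sqrt(5)) + (-5) + (5)] = 20/20 = 1
  <chi_rho, chi_5> = (1/20)[1*(11)*conj(2) + 1*(3)*conj(-2) + 2*(1/2 - sqrt(5)/2)*conj(1/2 + sqrt(5)/2) + 2*(3*sqrt(5)/2 + 7/2)*conj(-1/2 + sqrt(5)/2) + 2*(1/2 + sqrt(5)/2)*conj(1/2 - sqrt(5)/2) + 2*(7/2 - 3*sqrt(5)/2)*conj(-sqrt(5)/2 - 1/2) + 5*(1)*conj(0) + 5*(1)*conj(0)]
      = (1/20)[(22) + (-6) + (-2) + (4 + 2*sqrt(5)) + (-2) + (4 - 2*sqrt(5)) + (0) + (0)] = 20/20 = 1
  <chi_rho, chi_6> = (1/20)[1*(11)*conj(2) + 1*(3)*conj(2) + 2*(1/2 - sqrt(5)/2)*conj(-1/2 + sqrt(5)/2) + 2*(3*sqrt(5)/2 + 7/2)*conj(-sqrt(5)/2 - 1/2) + 2*(1/2 + sqrt(5)/2)*conj(-sqrt(5)/2 - 1/2) + 2*(7/2 - 3*sqrt(5)/2)*conj(-1/2 + sqrt(5)/2) + 5*(1)*conj(0) + 5*(1)*conj(0)]
      = (1/20)[(22) + (6) + (-3 + sqrt(5)) + (-5*sqrt(5) - 11) + (-3 - sqrt(5)) + (-11 + 5*sqrt(5)) + (0) + (0)] = 0/20 = 0
  <chi_rho, chi_7> = (1/20)[1*(11)*conj(2) + 1*(3)*conj(-2) + 2*(1/2 - sqrt(5)/2)*conj(1/2 - sqrt(5)/2) + 2*(3*sqrt(5)/2 + 7/2)*conj(-sqrt(5)/2 - 1/2) + 2*(1/2 + sqrt(5)/2)*conj(1/2 + sqrt(5)/2) + 2*(7/2 - 3*sqrt(5)/2)*conj(-1/2 + sqrt(5)/2) + 5*(1)*conj(0) + 5*(1)*conj(0)]
      = (1/20)[(22) + (-6) + (3 - sqrt(5)) + (-5*sqrt(5) - 11) + (sqrt(5) + 3) + (-11 + 5*sqrt(5)) + (0) + (0)] = 0/20 = 0
  <chi_rho, chi_8> = (1/20)[1*(11)*conj(2) + 1*(3)*conj(2) + 2*(1/2 - sqrt(5)/2)*conj(-sqrt(5)/2 - 1/2) + 2*(3*sqrt(5)/2 + 7/2)*conj(-1/2 + sqrt(5)/2) + 2*(1/2 + sqrt(5)/2)*conj(-1/2 + sqrt(5)/2) + 2*(7/2 - 3*sqrt(5)/2)*conj(-sqrt(5)/2 - 1/2) + 5*(1)*conj(0) + 5*(1)*conj(0)]
      = (1/20)[(22) + (6) + (2) + (4 + 2*sqrt(5)) + (2) + (4 - 2*sqrt(5)) + (0) + (0)] = 40/20 = 2
Dimension check: dim(rho) = sum (mult * dim) = 2*1 + 1*1 + 1*1 + 1*1 + 1*2 + 0*2 + 0*2 + 2*2 = 11 = chi_rho(e) = 11.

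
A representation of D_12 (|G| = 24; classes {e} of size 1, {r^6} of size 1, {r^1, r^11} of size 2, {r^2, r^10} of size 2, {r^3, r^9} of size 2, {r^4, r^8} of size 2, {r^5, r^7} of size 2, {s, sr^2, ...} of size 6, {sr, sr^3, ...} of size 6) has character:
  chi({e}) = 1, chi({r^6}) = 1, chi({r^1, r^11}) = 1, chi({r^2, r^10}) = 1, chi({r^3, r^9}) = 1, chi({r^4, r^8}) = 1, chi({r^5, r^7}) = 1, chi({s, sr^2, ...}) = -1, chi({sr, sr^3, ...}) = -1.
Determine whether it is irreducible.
Irreducible: <chi, chi> = 1.

Derivation: <chi, chi> = (1/|G|) sum_C |C| * |chi(C)|^2 = (1/24)[1*|1|^2 + 1*|1|^2 + 2*|1|^2 + 2*|1|^2 + 2*|1|^2 + 2*|1|^2 + 2*|1|^2 + 6*|-1|^2 + 6*|-1|^2]
  = (1/24)[(1) + (1) + (2) + (2) + (2) + (2) + (2) + (6) + (6)] = 24/24 = 1.
A character is irreducible iff <chi, chi> = 1, so this representation is irreducible.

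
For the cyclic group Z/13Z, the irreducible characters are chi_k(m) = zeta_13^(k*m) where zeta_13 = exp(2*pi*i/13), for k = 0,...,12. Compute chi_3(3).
chi_3(3) = zeta_13^9 = exp(-8*I*pi/13)

Argument: chi_3(3) = zeta_13^(3*3) = zeta_13^9. Since zeta_13^13 = 1, this equals zeta_13^9 = exp(2*pi*i*9/13) = exp(-8*I*pi/13).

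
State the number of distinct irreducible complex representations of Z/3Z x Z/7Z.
21

Solution. The number of irreducible complex representations of a finite group equals its number of conjugacy classes. Z/3Z x Z/7Z is abelian of order 21, so every element is its own conjugacy class: 21 classes, so Z/3Z x Z/7Z (order 21) has exactly 21 irreducible complex representations.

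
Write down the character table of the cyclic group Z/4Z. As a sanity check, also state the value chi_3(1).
Character table of Z/4Z (irreps indexed chi_0,...,chi_3 with chi_k(m) = zeta_4^(k*m), zeta_4 = exp(2*pi*i/4)):
  irrep \ class  {0} (size 1)  {1} (size 1)  {2} (size 1)  {3} (size 1)
  chi_0          1             1             1             1           
  chi_1          1             I             -1            -I          
  chi_2          1             -1            1             -1          
  chi_3          1             -I            -1            I           

Spot check: chi_3(1) = zeta_4^(3*1) = zeta_4^3 = -I.

Argument: Z/4Z is abelian, so all 4 irreducible complex representations are 1-dimensional. They are given by chi_k(m) = zeta_4^(k*m) for k = 0,...,3. Row orthogonality: sum_m chi_k(m) conj(chi_l(m)) = 4 * [k = l].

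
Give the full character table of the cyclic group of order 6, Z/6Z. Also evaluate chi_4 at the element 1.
Character table of Z/6Z (irreps indexed chi_0,...,chi_5 with chi_k(m) = zeta_6^(k*m), zeta_6 = exp(2*pi*i/6)):
  irrep \ class  {0} (size 1)  {1} (size 1)    {2} (size 1)    {3} (size 1)  {4} (size 1)    {5} (size 1)  
  chi_0          1             1               1               1             1               1             
  chi_1          1             exp(I*pi/3)     exp(2*I*pi/3)   -1            exp(-2*I*pi/3)  exp(-I*pi/3)  
  chi_2          1             exp(2*I*pi/3)   exp(-2*I*pi/3)  1             exp(2*I*pi/3)   exp(-2*I*pi/3)
  chi_3          1             -1              1               -1            1               -1            
  chi_4          1             exp(-2*I*pi/3)  exp(2*I*pi/3)   1             exp(-2*I*pi/3)  exp(2*I*pi/3) 
  chi_5          1             exp(-I*pi/3)    exp(-2*I*pi/3)  -1            exp(2*I*pi/3)   exp(I*pi/3)   

Spot check: chi_4(1) = zeta_6^(4*1) = zeta_6^4 = exp(-2*I*pi/3).

Z/6Z is abelian, so all 6 irreducible complex representations are 1-dimensional. They are given by chi_k(m) = zeta_6^(k*m) for k = 0,...,5. Row orthogonality: sum_m chi_k(m) conj(chi_l(m)) = 6 * [k = l].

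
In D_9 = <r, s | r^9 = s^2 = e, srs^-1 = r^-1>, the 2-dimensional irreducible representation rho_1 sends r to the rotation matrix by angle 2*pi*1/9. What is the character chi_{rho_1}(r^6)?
chi_{rho_1}(r^6) = 2*cos(2*pi*1*6/9) = -1

Justification: rho_1(r^6) is rotation by angle 2*pi*1*6/9, whose trace is 2*cos(2*pi*1*6/9) = -1.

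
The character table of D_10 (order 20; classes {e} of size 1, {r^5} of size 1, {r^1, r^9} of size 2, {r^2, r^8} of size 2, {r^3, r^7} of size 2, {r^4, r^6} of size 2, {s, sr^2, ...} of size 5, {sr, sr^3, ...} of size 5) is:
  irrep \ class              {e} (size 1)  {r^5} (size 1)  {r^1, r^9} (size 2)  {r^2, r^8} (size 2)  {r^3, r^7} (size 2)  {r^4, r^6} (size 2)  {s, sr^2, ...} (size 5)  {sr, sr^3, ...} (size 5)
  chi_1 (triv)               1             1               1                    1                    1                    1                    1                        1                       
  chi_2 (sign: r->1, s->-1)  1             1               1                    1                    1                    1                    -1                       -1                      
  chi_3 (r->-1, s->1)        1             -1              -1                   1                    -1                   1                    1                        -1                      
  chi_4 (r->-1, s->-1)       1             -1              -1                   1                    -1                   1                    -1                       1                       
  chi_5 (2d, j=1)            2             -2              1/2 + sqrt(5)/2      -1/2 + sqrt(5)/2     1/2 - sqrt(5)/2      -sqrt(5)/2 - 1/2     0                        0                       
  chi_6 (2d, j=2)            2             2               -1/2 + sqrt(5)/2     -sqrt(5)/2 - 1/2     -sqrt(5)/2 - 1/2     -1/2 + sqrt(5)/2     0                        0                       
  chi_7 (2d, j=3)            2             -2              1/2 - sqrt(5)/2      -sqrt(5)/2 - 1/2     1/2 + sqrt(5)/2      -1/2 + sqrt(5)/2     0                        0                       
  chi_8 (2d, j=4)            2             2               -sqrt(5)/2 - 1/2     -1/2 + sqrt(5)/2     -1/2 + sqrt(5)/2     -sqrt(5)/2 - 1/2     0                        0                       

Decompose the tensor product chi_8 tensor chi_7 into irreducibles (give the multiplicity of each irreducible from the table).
chi_8 tensor chi_7 = chi_5 + chi_7 (all other irreducibles have multiplicity 0).

Why: The character of a tensor product is the pointwise product (chi_8 * chi_7)(C) = chi_8(C) * chi_7(C):
  {e}: (2)*(2), {r^5}: (2)*(-2), {r^1, r^9}: (-sqrt(5)/2 - 1/2)*(1/2 - sqrt(5)/2), {r^2, r^8}: (-1/2 + sqrt(5)/2)*(-sqrt(5)/2 - 1/2), {r^3, r^7}: (-1/2 + sqrt(5)/2)*(1/2 + sqrt(5)/2), {r^4, r^6}: (-sqrt(5)/2 - 1/2)*(-1/2 + sqrt(5)/2), {s, sr^2, ...}: (0)*(0), {sr, sr^3, ...}: (0)*(0)
so (chi_8 * chi_7) takes values
  {e} -> 4, {r^5} -> -4, {r^1, r^9} -> 1, {r^2, r^8} -> -1, {r^3, r^7} -> 1, {r^4, r^6} -> -1, {s, sr^2, ...} -> 0, {sr, sr^3, ...} -> 0.
Now take the inner product of this character with each irreducible chi from the table, <chi_8*chi_7, chi> = (1/20) sum_C |C| (chi_8*chi_7)(C) conj(chi(C)):
  <chi_8*chi_7, chi_1> = (1/20)[1*(4)*conj(1) + 1*(-4)*conj(1) + 2*(1)*conj(1) + 2*(-1)*conj(1) + 2*(1)*conj(1) + 2*(-1)*conj(1) + 5*(0)*conj(1) + 5*(0)*conj(1)]
      = (1/20)[(4) + (-4) + (2) + (-2) + (2) + (-2) + (0) + (0)] = 0/20 = 0
  <chi_8*chi_7, chi_2> = (1/20)[1*(4)*conj(1) + 1*(-4)*conj(1) + 2*(1)*conj(1) + 2*(-1)*conj(1) + 2*(1)*conj(1) + 2*(-1)*conj(1) + 5*(0)*conj(-1) + 5*(0)*conj(-1)]
      = (1/20)[(4) + (-4) + (2) + (-2) + (2) + (-2) + (0) + (0)] = 0/20 = 0
  <chi_8*chi_7, chi_3> = (1/20)[1*(4)*conj(1) + 1*(-4)*conj(-1) + 2*(1)*conj(-1) + 2*(-1)*conj(1) + 2*(1)*conj(-1) + 2*(-1)*conj(1) + 5*(0)*conj(1) + 5*(0)*conj(-1)]
      = (1/20)[(4) + (4) + (-2) + (-2) + (-2) + (-2) + (0) + (0)] = 0/20 = 0
  <chi_8*chi_7, chi_4> = (1/20)[1*(4)*conj(1) + 1*(-4)*conj(-1) + 2*(1)*conj(-1) + 2*(-1)*conj(1) + 2*(1)*conj(-1) + 2*(-1)*conj(1) + 5*(0)*conj(-1) + 5*(0)*conj(1)]
      = (1/20)[(4) + (4) + (-2) + (-2) + (-2) + (-2) + (0) + (0)] = 0/20 = 0
  <chi_8*chi_7, chi_5> = (1/20)[1*(4)*conj(2) + 1*(-4)*conj(-2) + 2*(1)*conj(1/2 + sqrt(5)/2) + 2*(-1)*conj(-1/2 + sqrt(5)/2) + 2*(1)*conj(1/2 - sqrt(5)/2) + 2*(-1)*conj(-sqrt(5)/2 - 1/2) + 5*(0)*conj(0) + 5*(0)*conj(0)]
      = (1/20)[(8) + (8) + (1 + sqrt(5)) + (1 - sqrt(5)) + (1 - sqrt(5)) + (1 + sqrt(5)) + (0) + (0)] = 20/20 = 1
  <chi_8*chi_7, chi_6> = (1/20)[1*(4)*conj(2) + 1*(-4)*conj(2) + 2*(1)*conj(-1/2 + sqrt(5)/2) + 2*(-1)*conj(-sqrt(5)/2 - 1/2) + 2*(1)*conj(-sqrt(5)/2 - 1/2) + 2*(-1)*conj(-1/2 + sqrt(5)/2) + 5*(0)*conj(0) + 5*(0)*conj(0)]
      = (1/20)[(8) + (-8) + (-1 + sqrt(5)) + (1 + sqrt(5)) + (-sqrt(5) - 1) + (1 - sqrt(5)) + (0) + (0)] = 0/20 = 0
  <chi_8*chi_7, chi_7> = (1/20)[1*(4)*conj(2) + 1*(-4)*conj(-2) + 2*(1)*conj(1/2 - sqrt(5)/2) + 2*(-1)*conj(-sqrt(5)/2 - 1/2) + 2*(1)*conj(1/2 + sqrt(5)/2) + 2*(-1)*conj(-1/2 + sqrt(5)/2) + 5*(0)*conj(0) + 5*(0)*conj(0)]
      = (1/20)[(8) + (8) + (1 - sqrt(5)) + (1 + sqrt(5)) + (1 + sqrt(5)) + (1 - sqrt(5)) + (0) + (0)] = 20/20 = 1
  <chi_8*chi_7, chi_8> = (1/20)[1*(4)*conj(2) + 1*(-4)*conj(2) + 2*(1)*conj(-sqrt(5)/2 - 1/2) + 2*(-1)*conj(-1/2 + sqrt(5)/2) + 2*(1)*conj(-1/2 + sqrt(5)/2) + 2*(-1)*conj(-sqrt(5)/2 - 1/2) + 5*(0)*conj(0) + 5*(0)*conj(0)]
      = (1/20)[(8) + (-8) + (-sqrt(5) - 1) + (1 - sqrt(5)) + (-1 + sqrt(5)) + (1 + sqrt(5)) + (0) + (0)] = 0/20 = 0
Hence the multiplicities are chi_5: 1, chi_7: 1. Dimension check: dim(chi_8)*dim(chi_7) = 2*2 = 4 and sum (mult * dim) = 1*2 + 1*2 = 4.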